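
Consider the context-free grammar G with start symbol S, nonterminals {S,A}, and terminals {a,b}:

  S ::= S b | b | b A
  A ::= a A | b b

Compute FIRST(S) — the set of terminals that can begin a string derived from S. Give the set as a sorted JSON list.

Compute FIRST by fixpoint:
[1]
  A via A→a A: +{a}
  A via A→b b: +{b}
  S via S→b: +{b}
  S: {b}  A: {a,b}
[2] done
  S: {b}  A: {a,b}

FIRST(S) = ["b"]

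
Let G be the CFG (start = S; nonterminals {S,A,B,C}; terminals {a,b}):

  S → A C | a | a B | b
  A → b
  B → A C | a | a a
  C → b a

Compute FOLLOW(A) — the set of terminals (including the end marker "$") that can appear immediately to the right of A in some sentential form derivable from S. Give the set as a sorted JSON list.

Compute FIRST by fixpoint:
iter 1:
  A via A→b: +{b}
  B via B→A C: +{b}
  B via B→a: +{a}
  C via C→b a: +{b}
  S via S→A C: +{b}
  S via S→a: +{a}
  FIRST[S]={a,b}  FIRST[A]={b}  FIRST[B]={a,b}  FIRST[C]={b}
iter 2: done
  FIRST[S]={a,b}  FIRST[A]={b}  FIRST[B]={a,b}  FIRST[C]={b}

FOLLOW sets:
FOLLOW(S) := {$}
pass 1:
  B→A C: FOLLOW(A) ⊇ FIRST(C) = {b}; new: +{b}
  S→A C: FOLLOW(C) ⊇ FOLLOW(S) ⊇ {$}; new: +{$}
  S→a B: FOLLOW(B) ⊇ FOLLOW(S) ⊇ {$}; new: +{$}
  FOLLOW(S)={$}  FOLLOW(A)={b}  FOLLOW(B)={$}  FOLLOW(C)={$}
pass 2: done
  FOLLOW(S)={$}  FOLLOW(A)={b}  FOLLOW(B)={$}  FOLLOW(C)={$}

FOLLOW(A) = ["b"]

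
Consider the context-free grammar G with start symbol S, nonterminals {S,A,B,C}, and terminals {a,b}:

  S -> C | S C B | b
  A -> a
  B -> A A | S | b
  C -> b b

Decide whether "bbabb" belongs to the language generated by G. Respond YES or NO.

Convert to CNF:
  S -> S X2 | T0 T0 | b
  A -> a
  B -> A A | S X1 | T0 T0 | b
  C -> T0 T0
  T0 -> b
  X1 -> C B
  X2 -> C B

CYK table (by increasing span):
  cell(0,0) b: {B,S,T0}  orig:{B,S}
  cell(1,1) b: {B,S,T0}  orig:{B,S}
  cell(2,2) a: {A}
  cell(3,3) b: {B,S,T0}  orig:{B,S}
  cell(4,4) b: {B,S,T0}  orig:{B,S}
  cell(0,1) bb: {B,C,S}
  cell(1,2) ba: ∅
  cell(2,3) ab: ∅
  cell(3,4) bb: {B,C,S}
  cell(0,2) bba: ∅
  cell(1,3) bab: ∅
  cell(2,4) abb: ∅
  cell(0,3) bbab: ∅
  cell(1,4) babb: ∅
  cell(0,4) bbabb: ∅

S ∉ T[0,4] ⇒ NO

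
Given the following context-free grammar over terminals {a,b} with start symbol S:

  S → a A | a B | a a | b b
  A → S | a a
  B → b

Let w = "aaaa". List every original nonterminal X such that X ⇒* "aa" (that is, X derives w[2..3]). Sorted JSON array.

CNF form of G:
  S -> T0 A | T0 B | T0 T0 | T1 T1
  A -> T0 A | T0 B | T0 T0 | T1 T1
  B -> b
  T0 -> a
  T1 -> b

CYK fill, restricted to cells inside w[2..3]:
  T[2,2] 'a' = {T0}  orig:{}
  T[3,3] 'a' = {T0}  orig:{}
  T[2,3] 'aa' = {A,S}

Original NTs in T[2,3] deriving "aa": ["A", "S"]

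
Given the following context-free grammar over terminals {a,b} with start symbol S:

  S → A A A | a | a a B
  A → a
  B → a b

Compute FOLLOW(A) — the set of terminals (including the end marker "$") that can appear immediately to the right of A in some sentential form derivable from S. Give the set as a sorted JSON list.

FIRST sets, iterate to fixpoint:
[1]
  A via A→a: +{a}
  B via B→a b: +{a}
  S via S→A A A: +{a}
  FIRST(S)={a}  FIRST(A)={a}  FIRST(B)={a}
[2] (no change)
  FIRST(S)={a}  FIRST(A)={a}  FIRST(B)={a}

FOLLOW sets:
initialize: $ ∈ FOLLOW(S)
[1]
  S→A A A: FOLLOW(A) ⊇ FIRST(A) = {a}; new: +{a}
  S→A A A: FOLLOW(A) ⊇ FOLLOW(S) ⊇ {$}; new: +{$}
  S→a a B: FOLLOW(B) ⊇ FOLLOW(S) ⊇ {$}; new: +{$}
  S: {$}  A: {$,a}  B: {$}
[2] done
  S: {$}  A: {$,a}  B: {$}

FOLLOW(A) = ["$", "a"]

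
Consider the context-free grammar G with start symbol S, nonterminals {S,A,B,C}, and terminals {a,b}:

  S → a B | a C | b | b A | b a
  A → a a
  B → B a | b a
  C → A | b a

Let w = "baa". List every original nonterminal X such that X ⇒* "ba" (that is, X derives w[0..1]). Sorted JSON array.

CNF form of G:
  S -> T0 B | T0 C | T1 A | T1 T0 | b
  A -> T0 T0
  B -> B T0 | T1 T0
  C -> T0 T0 | T1 T0
  T0 -> a
  T1 -> b

CYK table (by increasing span) — only the sub-triangle for w[0..1]:
  [0..0]={S,T1}  "b"  orig:{S}
  [1..1]={T0}  "a"  orig:{}
  [0..1]={B,C,S}  "ba"

Original NTs in T[0,1] deriving "ba": ["B", "C", "S"]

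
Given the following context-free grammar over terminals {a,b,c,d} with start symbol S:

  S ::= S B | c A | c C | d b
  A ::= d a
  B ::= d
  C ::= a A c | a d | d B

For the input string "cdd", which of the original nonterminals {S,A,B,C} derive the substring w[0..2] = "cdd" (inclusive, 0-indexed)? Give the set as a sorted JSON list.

CNF form of G:
  S -> S B | T0 T3 | T2 A | T2 C
  A -> T0 T1
  B -> d
  C -> T0 B | T1 T0 | T1 X4
  T0 -> d
  T1 -> a
  T2 -> c
  T3 -> b
  X4 -> A T2

CYK fill, restricted to cells inside w[0..2]:
  [0..0]={T2}  "c"  orig:{}
  [1..1]={B,T0}  "d"  orig:{B}
  [2..2]={B,T0}  "d"  orig:{B}
  [0..1]=∅  "cd"
  [1..2]={C}  "dd"
  [0..2]={S}  "cdd"

Original NTs in T[0,2] deriving "cdd": ["S"]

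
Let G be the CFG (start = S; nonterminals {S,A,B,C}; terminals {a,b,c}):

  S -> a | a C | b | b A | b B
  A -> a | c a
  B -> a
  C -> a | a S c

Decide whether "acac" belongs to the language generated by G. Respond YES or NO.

CNF form of G:
  S -> T1 C | T2 A | T2 B | a | b
  A -> T0 T1 | a
  B -> a
  C -> T1 X3 | a
  T0 -> c
  T1 -> a
  T2 -> b
  X3 -> S T0

Fill CYK table bottom-up:
  cell(0,0) a: {A,B,C,S,T1}  orig:{A,B,C,S}
  cell(1,1) c: {T0}  orig:{}
  cell(2,2) a: {A,B,C,S,T1}  orig:{A,B,C,S}
  cell(3,3) c: {T0}  orig:{}
  cell(0,1) ac: {X3}  orig:{}
  cell(1,2) ca: {A}
  cell(2,3) ac: {X3}  orig:{}
  cell(0,2) aca: ∅
  cell(1,3) cac: ∅
  cell(0,3) acac: ∅

S ∉ T[0,3] ⇒ NO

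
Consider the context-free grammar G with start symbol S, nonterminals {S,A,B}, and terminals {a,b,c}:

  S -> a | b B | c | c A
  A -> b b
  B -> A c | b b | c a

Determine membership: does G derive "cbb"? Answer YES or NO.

Convert to CNF:
  S -> T0 B | T1 A | a | c
  A -> T0 T0
  B -> A T1 | T0 T0 | T1 T2
  T0 -> b
  T1 -> c
  T2 -> a

Fill CYK table bottom-up:
  T[0,0] 'c' = {S,T1}  orig:{S}
  T[1,1] 'b' = {T0}  orig:{}
  T[2,2] 'b' = {T0}  orig:{}
  T[0,1] 'cb' = ∅
  T[1,2] 'bb' = {A,B}
  T[0,2] 'cbb' = {S}

S ∈ T[0,2] ⇒ YES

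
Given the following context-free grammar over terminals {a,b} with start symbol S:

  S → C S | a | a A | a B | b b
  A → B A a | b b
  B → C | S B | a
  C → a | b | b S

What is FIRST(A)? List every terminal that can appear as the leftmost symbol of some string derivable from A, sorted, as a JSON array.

FIRST sets, iterate to fixpoint:
round 1:
  A via A→b b: +{b}
  B via B→a: +{a}
  C via C→a: +{a}
  C via C→b: +{b}
  S via S→C S: +{a,b}
  FIRST[S]={a,b}  FIRST[A]={b}  FIRST[B]={a}  FIRST[C]={a,b}
round 2:
  A via A→B A a: +{a}
  B via B→C: +{b}
  FIRST[S]={a,b}  FIRST[A]={a,b}  FIRST[B]={a,b}  FIRST[C]={a,b}
round 3: (no change)
  FIRST[S]={a,b}  FIRST[A]={a,b}  FIRST[B]={a,b}  FIRST[C]={a,b}

FIRST(A) = ["a", "b"]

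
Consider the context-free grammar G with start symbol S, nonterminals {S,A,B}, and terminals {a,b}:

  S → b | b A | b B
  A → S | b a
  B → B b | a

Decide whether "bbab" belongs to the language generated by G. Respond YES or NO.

Convert to CNF:
  S -> T0 A | T0 B | b
  A -> T0 A | T0 B | T0 T1 | b
  B -> B T0 | a
  T0 -> b
  T1 -> a

CYK table (by increasing span):
  cell(0,0) b: {A,S,T0}  orig:{A,S}
  cell(1,1) b: {A,S,T0}  orig:{A,S}
  cell(2,2) a: {B,T1}  orig:{B}
  cell(3,3) b: {A,S,T0}  orig:{A,S}
  cell(0,1) bb: {A,S}
  cell(1,2) ba: {A,S}
  cell(2,3) ab: {B}
  cell(0,2) bba: {A,S}
  cell(1,3) bab: {A,S}
  cell(0,3) bbab: {A,S}

S ∈ T[0,3] ⇒ YES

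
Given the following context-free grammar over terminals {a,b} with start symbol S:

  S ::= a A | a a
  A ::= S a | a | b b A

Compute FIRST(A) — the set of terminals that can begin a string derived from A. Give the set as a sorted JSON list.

FIRST sets, iterate to fixpoint:
round 1:
  A via A→a: +{a}
  A via A→b b A: +{b}
  S via S→a A: +{a}
  FIRST(S)={a}  FIRST(A)={a,b}
round 2: (stable)
  FIRST(S)={a}  FIRST(A)={a,b}

FIRST(A) = ["a", "b"]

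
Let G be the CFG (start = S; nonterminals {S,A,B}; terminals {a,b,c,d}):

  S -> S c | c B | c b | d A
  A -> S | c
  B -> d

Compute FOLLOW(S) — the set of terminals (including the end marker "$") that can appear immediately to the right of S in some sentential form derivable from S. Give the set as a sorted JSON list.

FIRST sets, iterate to fixpoint:
[1]
  A via A→c: +{c}
  B via B→d: +{d}
  S via S→c B: +{c}
  S via S→d A: +{d}
  FIRST(S)={c,d}  FIRST(A)={c}  FIRST(B)={d}
[2]
  A via A→S: +{d}
  FIRST(S)={c,d}  FIRST(A)={c,d}  FIRST(B)={d}
[3] — fixpoint
  FIRST(S)={c,d}  FIRST(A)={c,d}  FIRST(B)={d}

FOLLOW sets:
seed FOLLOW(S) with $
pass 1:
  S→S c: FOLLOW(S) ⊇ FIRST(c) = {c}; new: +{c}
  S→c B: FOLLOW(B) ⊇ FOLLOW(S) ⊇ {$,c}; new: +{$,c}
  S→d A: FOLLOW(A) ⊇ FOLLOW(S) ⊇ {$,c}; new: +{$,c}
  FOLLOW(S)={$,c}  FOLLOW(A)={$,c}  FOLLOW(B)={$,c}
pass 2: done
  FOLLOW(S)={$,c}  FOLLOW(A)={$,c}  FOLLOW(B)={$,c}

FOLLOW(S) = ["$", "c"]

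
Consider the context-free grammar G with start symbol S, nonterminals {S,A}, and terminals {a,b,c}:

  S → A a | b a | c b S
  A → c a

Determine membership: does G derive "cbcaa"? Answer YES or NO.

Convert to CNF:
  S -> A T1 | T0 X3 | T2 T1
  A -> T0 T1
  T0 -> c
  T1 -> a
  T2 -> b
  X3 -> T2 S

CYK table (by increasing span):
  [0..0]={T0}  "c"  orig:{}
  [1..1]={T2}  "b"  orig:{}
  [2..2]={T0}  "c"  orig:{}
  [3..3]={T1}  "a"  orig:{}
  [4..4]={T1}  "a"  orig:{}
  [0..1]=∅  "cb"
  [1..2]=∅  "bc"
  [2..3]={A}  "ca"
  [3..4]=∅  "aa"
  [0..2]=∅  "cbc"
  [1..3]=∅  "bca"
  [2..4]={S}  "caa"
  [0..3]=∅  "cbca"
  [1..4]={X3}  "bcaa"  orig:{}
  [0..4]={S}  "cbcaa"

S ∈ T[0,4] ⇒ YES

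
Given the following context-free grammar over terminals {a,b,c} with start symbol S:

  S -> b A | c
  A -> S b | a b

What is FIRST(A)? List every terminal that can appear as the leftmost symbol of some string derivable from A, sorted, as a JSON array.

FIRST sets, iterate to fixpoint:
[1]
  A via A→a b: +{a}
  S via S→b A: +{b}
  S via S→c: +{c}
  FIRST(S)={b,c}  FIRST(A)={a}
[2]
  A via A→S b: +{b,c}
  FIRST(S)={b,c}  FIRST(A)={a,b,c}
[3] (no change)
  FIRST(S)={b,c}  FIRST(A)={a,b,c}

FIRST(A) = ["a", "b", "c"]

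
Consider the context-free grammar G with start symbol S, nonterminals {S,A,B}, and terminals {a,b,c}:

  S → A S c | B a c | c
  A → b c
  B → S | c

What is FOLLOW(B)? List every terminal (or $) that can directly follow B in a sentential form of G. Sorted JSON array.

Compute FIRST by fixpoint:
pass 1:
  A via A→b c: +{b}
  B via B→c: +{c}
  S via S→A S c: +{b}
  S via S→B a c: +{c}
  FIRST[S]={b,c}  FIRST[A]={b}  FIRST[B]={c}
pass 2:
  B via B→S: +{b}
  FIRST[S]={b,c}  FIRST[A]={b}  FIRST[B]={b,c}
pass 3: (no change)
  FIRST[S]={b,c}  FIRST[A]={b}  FIRST[B]={b,c}

FOLLOW iteration:
seed FOLLOW(S) with $
[1]
  S→A S c: FOLLOW(A) ⊇ FIRST(S) = {b,c}; new: +{b,c}
  S→A S c: FOLLOW(S) ⊇ FIRST(c) = {c}; new: +{c}
  S→B a c: FOLLOW(B) ⊇ FIRST(a) = {a}; new: +{a}
  FOLLOW[S]={$,c}  FOLLOW[A]={b,c}  FOLLOW[B]={a}
[2]
  B→S: FOLLOW(S) ⊇ FOLLOW(B) ⊇ {a}; new: +{a}
  FOLLOW[S]={$,a,c}  FOLLOW[A]={b,c}  FOLLOW[B]={a}
[3] (stable)
  FOLLOW[S]={$,a,c}  FOLLOW[A]={b,c}  FOLLOW[B]={a}

FOLLOW(B) = ["a"]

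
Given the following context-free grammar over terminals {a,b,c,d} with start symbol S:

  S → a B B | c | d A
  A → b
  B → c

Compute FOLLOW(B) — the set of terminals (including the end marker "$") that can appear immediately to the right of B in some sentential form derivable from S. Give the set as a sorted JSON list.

Compute FIRST by fixpoint:
pass 1:
  A via A→b: +{b}
  B via B→c: +{c}
  S via S→a B B: +{a}
  S via S→c: +{c}
  S via S→d A: +{d}
  FIRST(S)={a,c,d}  FIRST(A)={b}  FIRST(B)={c}
pass 2: done
  FIRST(S)={a,c,d}  FIRST(A)={b}  FIRST(B)={c}

FOLLOW sets:
FOLLOW(S) := {$}
iter 1:
  S→a B B: FOLLOW(B) ⊇ FIRST(B) = {c}; new: +{c}
  S→a B B: FOLLOW(B) ⊇ FOLLOW(S) ⊇ {$}; new: +{$}
  S→d A: FOLLOW(A) ⊇ FOLLOW(S) ⊇ {$}; new: +{$}
  FOLLOW[S]={$}  FOLLOW[A]={$}  FOLLOW[B]={$,c}
iter 2: (stable)
  FOLLOW[S]={$}  FOLLOW[A]={$}  FOLLOW[B]={$,c}

FOLLOW(B) = ["$", "c"]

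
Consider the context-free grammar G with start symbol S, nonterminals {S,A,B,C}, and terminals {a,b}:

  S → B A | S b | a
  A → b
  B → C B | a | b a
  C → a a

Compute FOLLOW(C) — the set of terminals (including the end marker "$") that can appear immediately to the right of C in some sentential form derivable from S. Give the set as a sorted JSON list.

Compute FIRST by fixpoint:
[1]
  A via A→b: +{b}
  B via B→a: +{a}
  B via B→b a: +{b}
  C via C→a a: +{a}
  S via S→B A: +{a,b}
  FIRST(S)={a,b}  FIRST(A)={b}  FIRST(B)={a,b}  FIRST(C)={a}
[2] — fixpoint
  FIRST(S)={a,b}  FIRST(A)={b}  FIRST(B)={a,b}  FIRST(C)={a}

FOLLOW iteration:
seed FOLLOW(S) with $
iter 1:
  B→C B: FOLLOW(C) ⊇ FIRST(B) = {a,b}; new: +{a,b}
  S→B A: FOLLOW(B) ⊇ FIRST(A) = {b}; new: +{b}
  S→B A: FOLLOW(A) ⊇ FOLLOW(S) ⊇ {$}; new: +{$}
  S→S b: FOLLOW(S) ⊇ FIRST(b) = {b}; new: +{b}
  FOLLOW(S)={$,b}  FOLLOW(A)={$}  FOLLOW(B)={b}  FOLLOW(C)={a,b}
iter 2:
  S→B A: FOLLOW(A) ⊇ FOLLOW(S) ⊇ {$,b}; new: +{b}
  FOLLOW(S)={$,b}  FOLLOW(A)={$,b}  FOLLOW(B)={b}  FOLLOW(C)={a,b}
iter 3: (stable)
  FOLLOW(S)={$,b}  FOLLOW(A)={$,b}  FOLLOW(B)={b}  FOLLOW(C)={a,b}

FOLLOW(C) = ["a", "b"]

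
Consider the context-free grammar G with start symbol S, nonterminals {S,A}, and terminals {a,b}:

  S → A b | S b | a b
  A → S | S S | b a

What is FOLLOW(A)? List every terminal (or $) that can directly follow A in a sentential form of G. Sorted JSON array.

FIRST iteration:
iter 1:
  A via A→b a: +{b}
  S via S→A b: +{b}
  S via S→a b: +{a}
  S: {a,b}  A: {b}
iter 2:
  A via A→S: +{a}
  S: {a,b}  A: {a,b}
iter 3: (stable)
  S: {a,b}  A: {a,b}

Compute FOLLOW by fixpoint:
seed FOLLOW(S) with $
round 1:
  A→S S: FOLLOW(S) ⊇ FIRST(S) = {a,b}; new: +{a,b}
  S→A b: FOLLOW(A) ⊇ FIRST(b) = {b}; new: +{b}
  FOLLOW(S)={$,a,b}  FOLLOW(A)={b}
round 2: (no change)
  FOLLOW(S)={$,a,b}  FOLLOW(A)={b}

FOLLOW(A) = ["b"]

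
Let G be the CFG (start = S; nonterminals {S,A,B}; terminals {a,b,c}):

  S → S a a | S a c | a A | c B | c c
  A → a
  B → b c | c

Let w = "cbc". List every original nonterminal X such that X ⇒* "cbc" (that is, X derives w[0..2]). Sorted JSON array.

CNF form of G:
  S -> S X3 | S X4 | T1 B | T1 T1 | T2 A
  A -> a
  B -> T0 T1 | c
  T0 -> b
  T1 -> c
  T2 -> a
  X3 -> T2 T2
  X4 -> T2 T1

Fill CYK table bottom-up (cells [i..j] with 0 ≤ i ≤ j ≤ 2 only):
  [0..0]={B,T1}  "c"  orig:{B}
  [1..1]={T0}  "b"  orig:{}
  [2..2]={B,T1}  "c"  orig:{B}
  [0..1]=∅  "cb"
  [1..2]={B}  "bc"
  [0..2]={S}  "cbc"

Original NTs in T[0,2] deriving "cbc": ["S"]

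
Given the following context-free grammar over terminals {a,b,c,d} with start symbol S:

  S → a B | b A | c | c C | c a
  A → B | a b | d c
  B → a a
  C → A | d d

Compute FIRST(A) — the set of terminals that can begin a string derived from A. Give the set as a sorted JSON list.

FIRST sets, iterate to fixpoint:
[1]
  A via A→a b: +{a}
  A via A→d c: +{d}
  B via B→a a: +{a}
  C via C→A: +{a,d}
  S via S→a B: +{a}
  S via S→b A: +{b}
  S via S→c: +{c}
  S: {a,b,c}  A: {a,d}  B: {a}  C: {a,d}
[2] (stable)
  S: {a,b,c}  A: {a,d}  B: {a}  C: {a,d}

FIRST(A) = ["a", "d"]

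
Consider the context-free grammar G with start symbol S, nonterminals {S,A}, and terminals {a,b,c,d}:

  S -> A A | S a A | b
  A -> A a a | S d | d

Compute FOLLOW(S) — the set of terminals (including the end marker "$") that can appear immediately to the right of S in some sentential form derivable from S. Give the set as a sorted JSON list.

FIRST sets, iterate to fixpoint:
iter 1:
  A via A→d: +{d}
  S via S→A A: +{d}
  S via S→b: +{b}
  FIRST(S)={b,d}  FIRST(A)={d}
iter 2:
  A via A→S d: +{b}
  FIRST(S)={b,d}  FIRST(A)={b,d}
iter 3: — fixpoint
  FIRST(S)={b,d}  FIRST(A)={b,d}

Compute FOLLOW by fixpoint:
FOLLOW(S) := {$}
iter 1:
  A→A a a: FOLLOW(A) ⊇ FIRST(a) = {a}; new: +{a}
  A→S d: FOLLOW(S) ⊇ FIRST(d) = {d}; new: +{d}
  S→A A: FOLLOW(A) ⊇ FIRST(A) = {b,d}; new: +{b,d}
  S→A A: FOLLOW(A) ⊇ FOLLOW(S) ⊇ {$,d}; new: +{$}
  S→S a A: FOLLOW(S) ⊇ FIRST(a) = {a}; new: +{a}
  FOLLOW(S)={$,a,d}  FOLLOW(A)={$,a,b,d}
iter 2: (no change)
  FOLLOW(S)={$,a,d}  FOLLOW(A)={$,a,b,d}

FOLLOW(S) = ["$", "a", "d"]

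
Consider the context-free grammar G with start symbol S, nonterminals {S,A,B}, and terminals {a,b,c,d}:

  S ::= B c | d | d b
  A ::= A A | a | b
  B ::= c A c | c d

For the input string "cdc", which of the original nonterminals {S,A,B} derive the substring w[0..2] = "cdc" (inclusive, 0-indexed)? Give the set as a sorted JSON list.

Convert to CNF:
  S -> B T0 | T1 T2 | d
  A -> A A | a | b
  B -> T0 T1 | T0 X3
  T0 -> c
  T1 -> d
  T2 -> b
  X3 -> A T0

CYK fill, restricted to cells inside w[0..2]:
  cell(0,0) c: {T0}  orig:{}
  cell(1,1) d: {S,T1}  orig:{S}
  cell(2,2) c: {T0}  orig:{}
  cell(0,1) cd: {B}
  cell(1,2) dc: ∅
  cell(0,2) cdc: {S}

Original NTs in T[0,2] deriving "cdc": ["S"]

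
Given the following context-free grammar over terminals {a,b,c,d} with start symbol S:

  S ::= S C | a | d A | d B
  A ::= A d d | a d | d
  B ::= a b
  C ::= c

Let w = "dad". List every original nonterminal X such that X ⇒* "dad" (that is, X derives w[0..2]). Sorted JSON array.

Convert to CNF:
  S -> S C | T0 A | T0 B | a
  A -> A X3 | T1 T0 | d
  B -> T1 T2
  C -> c
  T0 -> d
  T1 -> a
  T2 -> b
  X3 -> T0 T0

Fill CYK table bottom-up — only the sub-triangle for w[0..2]:
  cell(0,0) d: {A,T0}  orig:{A}
  cell(1,1) a: {S,T1}  orig:{S}
  cell(2,2) d: {A,T0}  orig:{A}
  cell(0,1) da: ∅
  cell(1,2) ad: {A}
  cell(0,2) dad: {S}

Original NTs in T[0,2] deriving "dad": ["S"]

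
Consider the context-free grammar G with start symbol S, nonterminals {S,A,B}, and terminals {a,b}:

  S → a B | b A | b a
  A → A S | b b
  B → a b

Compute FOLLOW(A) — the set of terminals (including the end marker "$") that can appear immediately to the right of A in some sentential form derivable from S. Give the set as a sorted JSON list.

FIRST sets, iterate to fixpoint:
pass 1:
  A via A→b b: +{b}
  B via B→a b: +{a}
  S via S→a B: +{a}
  S via S→b A: +{b}
  FIRST(S)={a,b}  FIRST(A)={b}  FIRST(B)={a}
pass 2: (stable)
  FIRST(S)={a,b}  FIRST(A)={b}  FIRST(B)={a}

Compute FOLLOW by fixpoint:
seed FOLLOW(S) with $
round 1:
  A→A S: FOLLOW(A) ⊇ FIRST(S) = {a,b}; new: +{a,b}
  A→A S: FOLLOW(S) ⊇ FOLLOW(A) ⊇ {a,b}; new: +{a,b}
  S→a B: FOLLOW(B) ⊇ FOLLOW(S) ⊇ {$,a,b}; new: +{$,a,b}
  S→b A: FOLLOW(A) ⊇ FOLLOW(S) ⊇ {$,a,b}; new: +{$}
  S: {$,a,b}  A: {$,a,b}  B: {$,a,b}
round 2: done
  S: {$,a,b}  A: {$,a,b}  B: {$,a,b}

FOLLOW(A) = ["$", "a", "b"]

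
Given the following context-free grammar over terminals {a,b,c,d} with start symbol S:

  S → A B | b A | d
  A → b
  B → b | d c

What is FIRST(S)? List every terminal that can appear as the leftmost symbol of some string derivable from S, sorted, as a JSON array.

Compute FIRST by fixpoint:
iter 1:
  A via A→b: +{b}
  B via B→b: +{b}
  B via B→d c: +{d}
  S via S→A B: +{b}
  S via S→d: +{d}
  FIRST(S)={b,d}  FIRST(A)={b}  FIRST(B)={b,d}
iter 2: (stable)
  FIRST(S)={b,d}  FIRST(A)={b}  FIRST(B)={b,d}

FIRST(S) = ["b", "d"]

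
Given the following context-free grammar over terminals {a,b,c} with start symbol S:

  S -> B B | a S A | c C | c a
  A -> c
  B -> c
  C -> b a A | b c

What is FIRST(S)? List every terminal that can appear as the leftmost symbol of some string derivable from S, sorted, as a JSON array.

FIRST iteration:
pass 1:
  A via A→c: +{c}
  B via B→c: +{c}
  C via C→b a A: +{b}
  S via S→B B: +{c}
  S via S→a S A: +{a}
  FIRST[S]={a,c}  FIRST[A]={c}  FIRST[B]={c}  FIRST[C]={b}
pass 2: (stable)
  FIRST[S]={a,c}  FIRST[A]={c}  FIRST[B]={c}  FIRST[C]={b}

FIRST(S) = ["a", "c"]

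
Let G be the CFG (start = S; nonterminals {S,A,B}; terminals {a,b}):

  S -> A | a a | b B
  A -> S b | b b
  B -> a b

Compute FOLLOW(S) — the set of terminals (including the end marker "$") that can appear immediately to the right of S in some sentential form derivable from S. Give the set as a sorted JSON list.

Compute FIRST by fixpoint:
pass 1:
  A via A→b b: +{b}
  B via B→a b: +{a}
  S via S→A: +{b}
  S via S→a a: +{a}
  S: {a,b}  A: {b}  B: {a}
pass 2:
  A via A→S b: +{a}
  S: {a,b}  A: {a,b}  B: {a}
pass 3: done
  S: {a,b}  A: {a,b}  B: {a}

Compute FOLLOW by fixpoint:
seed FOLLOW(S) with $
round 1:
  A→S b: FOLLOW(S) ⊇ FIRST(b) = {b}; new: +{b}
  S→A: FOLLOW(A) ⊇ FOLLOW(S) ⊇ {$,b}; new: +{$,b}
  S→b B: FOLLOW(B) ⊇ FOLLOW(S) ⊇ {$,b}; new: +{$,b}
  S: {$,b}  A: {$,b}  B: {$,b}
round 2: (no change)
  S: {$,b}  A: {$,b}  B: {$,b}

FOLLOW(S) = ["$", "b"]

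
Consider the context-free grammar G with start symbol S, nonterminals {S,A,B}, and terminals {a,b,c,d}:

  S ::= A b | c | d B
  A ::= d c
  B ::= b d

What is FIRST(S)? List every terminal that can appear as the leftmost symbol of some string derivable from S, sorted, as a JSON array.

FIRST iteration:
pass 1:
  A via A→d c: +{d}
  B via B→b d: +{b}
  S via S→A b: +{d}
  S via S→c: +{c}
  FIRST(S)={c,d}  FIRST(A)={d}  FIRST(B)={b}
pass 2: — fixpoint
  FIRST(S)={c,d}  FIRST(A)={d}  FIRST(B)={b}

FIRST(S) = ["c", "d"]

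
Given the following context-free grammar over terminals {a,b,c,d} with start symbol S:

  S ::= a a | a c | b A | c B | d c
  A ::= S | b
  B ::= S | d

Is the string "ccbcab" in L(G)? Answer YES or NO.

CNF form of G:
  S -> T0 T0 | T0 T1 | T1 B | T2 A | T3 T1
  A -> T0 T0 | T0 T1 | T1 B | T2 A | T3 T1 | b
  B -> T0 T0 | T0 T1 | T1 B | T2 A | T3 T1 | d
  T0 -> a
  T1 -> c
  T2 -> b
  T3 -> d

CYK fill:
  [0..0]={T1}  "c"  orig:{}
  [1..1]={T1}  "c"  orig:{}
  [2..2]={A,T2}  "b"  orig:{A}
  [3..3]={T1}  "c"  orig:{}
  [4..4]={T0}  "a"  orig:{}
  [5..5]={A,T2}  "b"  orig:{A}
  [0..1]=∅  "cc"
  [1..2]=∅  "cb"
  [2..3]=∅  "bc"
  [3..4]=∅  "ca"
  [4..5]=∅  "ab"
  [0..2]=∅  "ccb"
  [1..3]=∅  "cbc"
  [2..4]=∅  "bca"
  [3..5]=∅  "cab"
  [0..3]=∅  "ccbc"
  [1..4]=∅  "cbca"
  [2..5]=∅  "bcab"
  [0..4]=∅  "ccbca"
  [1..5]=∅  "cbcab"
  [0..5]=∅  "ccbcab"

S ∉ T[0,5] ⇒ NO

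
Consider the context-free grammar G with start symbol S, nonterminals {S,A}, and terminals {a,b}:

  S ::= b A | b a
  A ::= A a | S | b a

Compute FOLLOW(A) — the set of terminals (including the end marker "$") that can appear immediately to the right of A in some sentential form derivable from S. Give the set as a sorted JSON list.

FIRST iteration:
iter 1:
  A via A→b a: +{b}
  S via S→b A: +{b}
  FIRST[S]={b}  FIRST[A]={b}
iter 2: — fixpoint
  FIRST[S]={b}  FIRST[A]={b}

FOLLOW iteration:
initialize: $ ∈ FOLLOW(S)
iter 1:
  A→A a: FOLLOW(A) ⊇ FIRST(a) = {a}; new: +{a}
  A→S: FOLLOW(S) ⊇ FOLLOW(A) ⊇ {a}; new: +{a}
  S→b A: FOLLOW(A) ⊇ FOLLOW(S) ⊇ {$,a}; new: +{$}
  FOLLOW[S]={$,a}  FOLLOW[A]={$,a}
iter 2: (no change)
  FOLLOW[S]={$,a}  FOLLOW[A]={$,a}

FOLLOW(A) = ["$", "a"]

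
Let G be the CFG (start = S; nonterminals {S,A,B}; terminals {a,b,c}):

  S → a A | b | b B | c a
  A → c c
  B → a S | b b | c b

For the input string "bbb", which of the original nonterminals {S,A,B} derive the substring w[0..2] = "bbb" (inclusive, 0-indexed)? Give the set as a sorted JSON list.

CNF form of G:
  S -> T0 T1 | T1 A | T2 B | b
  A -> T0 T0
  B -> T0 T2 | T1 S | T2 T2
  T0 -> c
  T1 -> a
  T2 -> b

CYK table (by increasing span) (cells [i..j] with 0 ≤ i ≤ j ≤ 2 only):
  [0..0]={S,T2}  "b"  orig:{S}
  [1..1]={S,T2}  "b"  orig:{S}
  [2..2]={S,T2}  "b"  orig:{S}
  [0..1]={B}  "bb"
  [1..2]={B}  "bb"
  [0..2]={S}  "bbb"

Original NTs in T[0,2] deriving "bbb": ["S"]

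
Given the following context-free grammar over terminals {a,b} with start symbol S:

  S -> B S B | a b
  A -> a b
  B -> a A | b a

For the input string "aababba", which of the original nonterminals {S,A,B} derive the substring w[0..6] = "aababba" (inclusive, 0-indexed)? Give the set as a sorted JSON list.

Convert to CNF:
  S -> B X2 | T0 T1
  A -> T0 T1
  B -> T0 A | T1 T0
  T0 -> a
  T1 -> b
  X2 -> S B

CYK fill, restricted to cells inside w[0..6]:
  cell(0,0) a: {T0}  orig:{}
  cell(1,1) a: {T0}  orig:{}
  cell(2,2) b: {T1}  orig:{}
  cell(3,3) a: {T0}  orig:{}
  cell(4,4) b: {T1}  orig:{}
  cell(5,5) b: {T1}  orig:{}
  cell(6,6) a: {T0}  orig:{}
  cell(0,1) aa: ∅
  cell(1,2) ab: {A,S}
  cell(2,3) ba: {B}
  cell(3,4) ab: {A,S}
  cell(4,5) bb: ∅
  cell(5,6) ba: {B}
  cell(0,2) aab: {B}
  cell(1,3) aba: ∅
  cell(2,4) bab: ∅
  cell(3,5) abb: ∅
  cell(4,6) bba: ∅
  cell(0,3) aaba: ∅
  cell(1,4) abab: ∅
  cell(2,5) babb: ∅
  cell(3,6) abba: {X2}  orig:{}
  cell(0,4) aabab: ∅
  cell(1,5) ababb: ∅
  cell(2,6) babba: ∅
  cell(0,5) aababb: ∅
  cell(1,6) ababba: ∅
  cell(0,6) aababba: {S}

Original NTs in T[0,6] deriving "aababba": ["S"]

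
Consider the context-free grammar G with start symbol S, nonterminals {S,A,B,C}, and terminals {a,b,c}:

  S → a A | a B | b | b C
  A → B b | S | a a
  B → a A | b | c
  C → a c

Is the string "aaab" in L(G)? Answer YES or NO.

Convert to CNF:
  S -> T0 C | T1 A | T1 B | b
  A -> B T0 | T0 C | T1 A | T1 B | T1 T1 | b
  B -> T1 A | b | c
  C -> T1 T2
  T0 -> b
  T1 -> a
  T2 -> c

Fill CYK table bottom-up:
  [0..0]={T1}  "a"  orig:{}
  [1..1]={T1}  "a"  orig:{}
  [2..2]={T1}  "a"  orig:{}
  [3..3]={A,B,S,T0}  "b"  orig:{A,B,S}
  [0..1]={A}  "aa"
  [1..2]={A}  "aa"
  [2..3]={A,B,S}  "ab"
  [0..2]={A,B,S}  "aaa"
  [1..3]={A,B,S}  "aab"
  [0..3]={A,B,S}  "aaab"

S ∈ T[0,3] ⇒ YES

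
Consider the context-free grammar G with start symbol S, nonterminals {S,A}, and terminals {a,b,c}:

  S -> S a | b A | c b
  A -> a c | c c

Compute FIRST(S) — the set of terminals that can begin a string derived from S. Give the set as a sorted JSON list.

Compute FIRST by fixpoint:
pass 1:
  A via A→a c: +{a}
  A via A→c c: +{c}
  S via S→b A: +{b}
  S via S→c b: +{c}
  FIRST[S]={b,c}  FIRST[A]={a,c}
pass 2: (no change)
  FIRST[S]={b,c}  FIRST[A]={a,c}

FIRST(S) = ["b", "c"]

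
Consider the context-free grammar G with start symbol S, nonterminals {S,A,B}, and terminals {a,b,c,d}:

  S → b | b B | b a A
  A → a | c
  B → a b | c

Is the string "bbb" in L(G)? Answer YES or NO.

Convert to CNF:
  S -> T1 B | T1 X2 | b
  A -> a | c
  B -> T0 T1 | c
  T0 -> a
  T1 -> b
  X2 -> T0 A

Fill CYK table bottom-up:
  T[0,0] 'b' = {S,T1}  orig:{S}
  T[1,1] 'b' = {S,T1}  orig:{S}
  T[2,2] 'b' = {S,T1}  orig:{S}
  T[0,1] 'bb' = ∅
  T[1,2] 'bb' = ∅
  T[0,2] 'bbb' = ∅

S ∉ T[0,2] ⇒ NO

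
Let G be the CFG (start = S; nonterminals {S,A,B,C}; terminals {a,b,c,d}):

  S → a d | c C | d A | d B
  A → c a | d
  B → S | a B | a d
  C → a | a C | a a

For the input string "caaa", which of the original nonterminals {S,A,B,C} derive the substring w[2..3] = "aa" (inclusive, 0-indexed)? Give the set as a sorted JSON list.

CNF form of G:
  S -> T0 C | T1 T2 | T2 A | T2 B
  A -> T0 T1 | d
  B -> T0 C | T1 B | T1 T2 | T2 A | T2 B
  C -> T1 C | T1 T1 | a
  T0 -> c
  T1 -> a
  T2 -> d

CYK fill — only the sub-triangle for w[2..3]:
  [2..2]={C,T1}  "a"  orig:{C}
  [3..3]={C,T1}  "a"  orig:{C}
  [2..3]={C}  "aa"

Original NTs in T[2,3] deriving "aa": ["C"]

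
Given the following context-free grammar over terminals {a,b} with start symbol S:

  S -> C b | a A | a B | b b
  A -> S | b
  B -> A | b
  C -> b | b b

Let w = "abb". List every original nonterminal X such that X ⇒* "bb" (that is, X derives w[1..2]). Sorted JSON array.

Convert to CNF:
  S -> C T0 | T0 T0 | T1 A | T1 B
  A -> C T0 | T0 T0 | T1 A | T1 B | b
  B -> C T0 | T0 T0 | T1 A | T1 B | b
  C -> T0 T0 | b
  T0 -> b
  T1 -> a

Fill CYK table bottom-up, restricted to cells inside w[1..2]:
  [1..1]={A,B,C,T0}  "b"  orig:{A,B,C}
  [2..2]={A,B,C,T0}  "b"  orig:{A,B,C}
  [1..2]={A,B,C,S}  "bb"

Original NTs in T[1,2] deriving "bb": ["A", "B", "C", "S"]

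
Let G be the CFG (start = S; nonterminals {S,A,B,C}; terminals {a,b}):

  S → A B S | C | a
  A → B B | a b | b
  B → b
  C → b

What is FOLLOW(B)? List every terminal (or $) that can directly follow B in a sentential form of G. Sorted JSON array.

FIRST sets, iterate to fixpoint:
[1]
  A via A→a b: +{a}
  A via A→b: +{b}
  B via B→b: +{b}
  C via C→b: +{b}
  S via S→A B S: +{a,b}
  FIRST(S)={a,b}  FIRST(A)={a,b}  FIRST(B)={b}  FIRST(C)={b}
[2] — fixpoint
  FIRST(S)={a,b}  FIRST(A)={a,b}  FIRST(B)={b}  FIRST(C)={b}

FOLLOW sets:
seed FOLLOW(S) with $
pass 1:
  A→B B: FOLLOW(B) ⊇ FIRST(B) = {b}; new: +{b}
  S→A B S: FOLLOW(A) ⊇ FIRST(B) = {b}; new: +{b}
  S→A B S: FOLLOW(B) ⊇ FIRST(S) = {a,b}; new: +{a}
  S→C: FOLLOW(C) ⊇ FOLLOW(S) ⊇ {$}; new: +{$}
  FOLLOW(S)={$}  FOLLOW(A)={b}  FOLLOW(B)={a,b}  FOLLOW(C)={$}
pass 2: done
  FOLLOW(S)={$}  FOLLOW(A)={b}  FOLLOW(B)={a,b}  FOLLOW(C)={$}

FOLLOW(B) = ["a", "b"]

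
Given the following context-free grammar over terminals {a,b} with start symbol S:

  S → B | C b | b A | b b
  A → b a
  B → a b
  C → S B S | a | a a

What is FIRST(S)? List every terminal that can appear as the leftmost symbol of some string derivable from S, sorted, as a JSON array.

Compute FIRST by fixpoint:
iter 1:
  A via A→b a: +{b}
  B via B→a b: +{a}
  C via C→a: +{a}
  S via S→B: +{a}
  S via S→b A: +{b}
  FIRST(S)={a,b}  FIRST(A)={b}  FIRST(B)={a}  FIRST(C)={a}
iter 2:
  C via C→S B S: +{b}
  FIRST(S)={a,b}  FIRST(A)={b}  FIRST(B)={a}  FIRST(C)={a,b}
iter 3: (no change)
  FIRST(S)={a,b}  FIRST(A)={b}  FIRST(B)={a}  FIRST(C)={a,b}

FIRST(S) = ["a", "b"]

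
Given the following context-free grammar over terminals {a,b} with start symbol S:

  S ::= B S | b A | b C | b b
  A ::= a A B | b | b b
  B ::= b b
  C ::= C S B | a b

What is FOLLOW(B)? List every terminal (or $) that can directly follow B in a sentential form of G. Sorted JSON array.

FIRST sets, iterate to fixpoint:
round 1:
  A via A→a A B: +{a}
  A via A→b: +{b}
  B via B→b b: +{b}
  C via C→a b: +{a}
  S via S→B S: +{b}
  S: {b}  A: {a,b}  B: {b}  C: {a}
round 2: (stable)
  S: {b}  A: {a,b}  B: {b}  C: {a}

Compute FOLLOW by fixpoint:
FOLLOW(S) := {$}
pass 1:
  A→a A B: FOLLOW(A) ⊇ FIRST(B) = {b}; new: +{b}
  A→a A B: FOLLOW(B) ⊇ FOLLOW(A) ⊇ {b}; new: +{b}
  C→C S B: FOLLOW(C) ⊇ FIRST(S) = {b}; new: +{b}
  C→C S B: FOLLOW(S) ⊇ FIRST(B) = {b}; new: +{b}
  S→b A: FOLLOW(A) ⊇ FOLLOW(S) ⊇ {$,b}; new: +{$}
  S→b C: FOLLOW(C) ⊇ FOLLOW(S) ⊇ {$,b}; new: +{$}
  FOLLOW[S]={$,b}  FOLLOW[A]={$,b}  FOLLOW[B]={b}  FOLLOW[C]={$,b}
pass 2:
  A→a A B: FOLLOW(B) ⊇ FOLLOW(A) ⊇ {$,b}; new: +{$}
  FOLLOW[S]={$,b}  FOLLOW[A]={$,b}  FOLLOW[B]={$,b}  FOLLOW[C]={$,b}
pass 3: (no change)
  FOLLOW[S]={$,b}  FOLLOW[A]={$,b}  FOLLOW[B]={$,b}  FOLLOW[C]={$,b}

FOLLOW(B) = ["$", "b"]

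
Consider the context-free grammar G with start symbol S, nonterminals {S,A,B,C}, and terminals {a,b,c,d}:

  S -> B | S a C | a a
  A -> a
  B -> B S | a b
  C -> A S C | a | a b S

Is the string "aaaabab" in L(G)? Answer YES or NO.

CNF form of G:
  S -> B S | S X4 | T0 T0 | T0 T1
  A -> a
  B -> B S | T0 T1
  C -> A X2 | T0 X3 | a
  T0 -> a
  T1 -> b
  X2 -> S C
  X3 -> T1 S
  X4 -> T0 C

CYK fill:
  T[0,0] 'a' = {A,C,T0}  orig:{A,C}
  T[1,1] 'a' = {A,C,T0}  orig:{A,C}
  T[2,2] 'a' = {A,C,T0}  orig:{A,C}
  T[3,3] 'a' = {A,C,T0}  orig:{A,C}
  T[4,4] 'b' = {T1}  orig:{}
  T[5,5] 'a' = {A,C,T0}  orig:{A,C}
  T[6,6] 'b' = {T1}  orig:{}
  T[0,1] 'aa' = {S,X4}  orig:{S}
  T[1,2] 'aa' = {S,X4}  orig:{S}
  T[2,3] 'aa' = {S,X4}  orig:{S}
  T[3,4] 'ab' = {B,S}
  T[4,5] 'ba' = ∅
  T[5,6] 'ab' = {B,S}
  T[0,2] 'aaa' = {X2}  orig:{}
  T[1,3] 'aaa' = {X2}  orig:{}
  T[2,4] 'aab' = ∅
  T[3,5] 'aba' = {X2}  orig:{}
  T[4,6] 'bab' = {X3}  orig:{}
  T[0,3] 'aaaa' = {C,S}
  T[1,4] 'aaab' = ∅
  T[2,5] 'aaba' = {C}
  T[3,6] 'abab' = {B,C,S}
  T[0,4] 'aaaab' = ∅
  T[1,5] 'aaaba' = {X4}  orig:{}
  T[2,6] 'aabab' = {X4}  orig:{}
  T[0,5] 'aaaaba' = {X2}  orig:{}
  T[1,6] 'aaabab' = {X2}  orig:{}
  T[0,6] 'aaaabab' = {C,S}

S ∈ T[0,6] ⇒ YES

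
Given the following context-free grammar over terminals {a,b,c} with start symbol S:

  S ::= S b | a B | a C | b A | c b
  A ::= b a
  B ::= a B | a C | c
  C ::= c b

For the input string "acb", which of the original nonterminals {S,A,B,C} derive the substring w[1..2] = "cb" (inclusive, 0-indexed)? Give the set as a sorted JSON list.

CNF form of G:
  S -> S T0 | T0 A | T1 B | T1 C | T2 T0
  A -> T0 T1
  B -> T1 B | T1 C | c
  C -> T2 T0
  T0 -> b
  T1 -> a
  T2 -> c

CYK fill — only the sub-triangle for w[1..2]:
  cell(1,1) c: {B,T2}  orig:{B}
  cell(2,2) b: {T0}  orig:{}
  cell(1,2) cb: {C,S}

Original NTs in T[1,2] deriving "cb": ["C", "S"]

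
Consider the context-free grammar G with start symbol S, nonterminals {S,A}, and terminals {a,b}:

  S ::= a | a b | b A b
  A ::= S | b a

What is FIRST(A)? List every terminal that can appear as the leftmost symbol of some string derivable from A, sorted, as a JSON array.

Compute FIRST by fixpoint:
[1]
  A via A→b a: +{b}
  S via S→a: +{a}
  S via S→b A b: +{b}
  S: {a,b}  A: {b}
[2]
  A via A→S: +{a}
  S: {a,b}  A: {a,b}
[3] — fixpoint
  S: {a,b}  A: {a,b}

FIRST(A) = ["a", "b"]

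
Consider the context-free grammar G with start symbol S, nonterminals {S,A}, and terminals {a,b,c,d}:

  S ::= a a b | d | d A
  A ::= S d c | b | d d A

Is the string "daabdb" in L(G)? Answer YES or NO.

CNF form of G:
  S -> T0 A | T2 X6 | d
  A -> S X4 | T0 X5 | b
  T0 -> d
  T1 -> c
  T2 -> a
  T3 -> b
  X4 -> T0 T1
  X5 -> T0 A
  X6 -> T2 T3

CYK table (by increasing span):
  [0..0]={S,T0}  "d"  orig:{S}
  [1..1]={T2}  "a"  orig:{}
  [2..2]={T2}  "a"  orig:{}
  [3..3]={A,T3}  "b"  orig:{A}
  [4..4]={S,T0}  "d"  orig:{S}
  [5..5]={A,T3}  "b"  orig:{A}
  [0..1]=∅  "da"
  [1..2]=∅  "aa"
  [2..3]={X6}  "ab"  orig:{}
  [3..4]=∅  "bd"
  [4..5]={S,X5}  "db"  orig:{S}
  [0..2]=∅  "daa"
  [1..3]={S}  "aab"
  [2..4]=∅  "abd"
  [3..5]=∅  "bdb"
  [0..3]=∅  "daab"
  [1..4]=∅  "aabd"
  [2..5]=∅  "abdb"
  [0..4]=∅  "daabd"
  [1..5]=∅  "aabdb"
  [0..5]=∅  "daabdb"

S ∉ T[0,5] ⇒ NO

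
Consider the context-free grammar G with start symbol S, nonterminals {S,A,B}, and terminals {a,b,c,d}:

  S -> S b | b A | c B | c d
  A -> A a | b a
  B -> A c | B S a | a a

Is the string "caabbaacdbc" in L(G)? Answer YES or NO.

CNF form of G:
  S -> S T1 | T1 A | T2 B | T2 T3
  A -> A T0 | T1 T0
  B -> A T2 | B X4 | T0 T0
  T0 -> a
  T1 -> b
  T2 -> c
  T3 -> d
  X4 -> S T0

CYK fill:
  cell(0,0) c: {T2}  orig:{}
  cell(1,1) a: {T0}  orig:{}
  cell(2,2) a: {T0}  orig:{}
  cell(3,3) b: {T1}  orig:{}
  cell(4,4) b: {T1}  orig:{}
  cell(5,5) a: {T0}  orig:{}
  cell(6,6) a: {T0}  orig:{}
  cell(7,7) c: {T2}  orig:{}
  cell(8,8) d: {T3}  orig:{}
  cell(9,9) b: {T1}  orig:{}
  cell(10,10) c: {T2}  orig:{}
  cell(0,1) ca: ∅
  cell(1,2) aa: {B}
  cell(2,3) ab: ∅
  cell(3,4) bb: ∅
  cell(4,5) ba: {A}
  cell(5,6) aa: {B}
  cell(6,7) ac: ∅
  cell(7,8) cd: {S}
  cell(8,9) db: ∅
  cell(9,10) bc: ∅
  cell(0,2) caa: {S}
  cell(1,3) aab: ∅
  cell(2,4) abb: ∅
  cell(3,5) bba: {S}
  cell(4,6) baa: {A}
  cell(5,7) aac: ∅
  cell(6,8) acd: ∅
  cell(7,9) cdb: {S}
  cell(8,10) dbc: ∅
  cell(0,3) caab: {S}
  cell(1,4) aabb: ∅
  cell(2,5) abba: ∅
  cell(3,6) bbaa: {S,X4}  orig:{S}
  cell(4,7) baac: {B}
  cell(5,8) aacd: ∅
  cell(6,9) acdb: ∅
  cell(7,10) cdbc: ∅
  cell(0,4) caabb: {S}
  cell(1,5) aabba: ∅
  cell(2,6) abbaa: ∅
  cell(3,7) bbaac: ∅
  cell(4,8) baacd: ∅
  cell(5,9) aacdb: ∅
  cell(6,10) acdbc: ∅
  cell(0,5) caabba: {X4}  orig:{}
  cell(1,6) aabbaa: {B}
  cell(2,7) abbaac: ∅
  cell(3,8) bbaacd: ∅
  cell(4,9) baacdb: ∅
  cell(5,10) aacdbc: ∅
  cell(0,6) caabbaa: {S}
  cell(1,7) aabbaac: ∅
  cell(2,8) abbaacd: ∅
  cell(3,9) bbaacdb: ∅
  cell(4,10) baacdbc: ∅
  cell(0,7) caabbaac: ∅
  cell(1,8) aabbaacd: ∅
  cell(2,9) abbaacdb: ∅
  cell(3,10) bbaacdbc: ∅
  cell(0,8) caabbaacd: ∅
  cell(1,9) aabbaacdb: ∅
  cell(2,10) abbaacdbc: ∅
  cell(0,9) caabbaacdb: ∅
  cell(1,10) aabbaacdbc: ∅
  cell(0,10) caabbaacdbc: ∅

S ∉ T[0,10] ⇒ NO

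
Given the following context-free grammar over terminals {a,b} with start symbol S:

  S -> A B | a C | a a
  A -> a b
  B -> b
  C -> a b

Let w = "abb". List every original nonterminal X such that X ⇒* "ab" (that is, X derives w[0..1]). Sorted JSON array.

CNF form of G:
  S -> A B | T0 C | T0 T0
  A -> T0 T1
  B -> b
  C -> T0 T1
  T0 -> a
  T1 -> b

CYK fill — only the sub-triangle for w[0..1]:
  [0..0]={T0}  "a"  orig:{}
  [1..1]={B,T1}  "b"  orig:{B}
  [0..1]={A,C}  "ab"

Original NTs in T[0,1] deriving "ab": ["A", "C"]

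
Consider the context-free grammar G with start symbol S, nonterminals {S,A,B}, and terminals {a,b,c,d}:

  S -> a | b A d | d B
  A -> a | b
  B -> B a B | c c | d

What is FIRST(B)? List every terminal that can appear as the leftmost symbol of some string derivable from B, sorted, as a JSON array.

FIRST sets, iterate to fixpoint:
[1]
  A via A→a: +{a}
  A via A→b: +{b}
  B via B→c c: +{c}
  B via B→d: +{d}
  S via S→a: +{a}
  S via S→b A d: +{b}
  S via S→d B: +{d}
  S: {a,b,d}  A: {a,b}  B: {c,d}
[2] done
  S: {a,b,d}  A: {a,b}  B: {c,d}

FIRST(B) = ["c", "d"]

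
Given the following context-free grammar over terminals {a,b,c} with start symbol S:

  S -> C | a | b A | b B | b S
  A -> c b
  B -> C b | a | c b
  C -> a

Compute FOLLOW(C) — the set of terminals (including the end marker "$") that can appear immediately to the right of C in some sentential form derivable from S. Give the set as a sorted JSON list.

Compute FIRST by fixpoint:
round 1:
  A via A→c b: +{c}
  B via B→a: +{a}
  B via B→c b: +{c}
  C via C→a: +{a}
  S via S→C: +{a}
  S via S→b A: +{b}
  S: {a,b}  A: {c}  B: {a,c}  C: {a}
round 2: done
  S: {a,b}  A: {c}  B: {a,c}  C: {a}

FOLLOW iteration:
seed FOLLOW(S) with $
iter 1:
  B→C b: FOLLOW(C) ⊇ FIRST(b) = {b}; new: +{b}
  S→C: FOLLOW(C) ⊇ FOLLOW(S) ⊇ {$}; new: +{$}
  S→b A: FOLLOW(A) ⊇ FOLLOW(S) ⊇ {$}; new: +{$}
  S→b B: FOLLOW(B) ⊇ FOLLOW(S) ⊇ {$}; new: +{$}
  FOLLOW[S]={$}  FOLLOW[A]={$}  FOLLOW[B]={$}  FOLLOW[C]={$,b}
iter 2: (no change)
  FOLLOW[S]={$}  FOLLOW[A]={$}  FOLLOW[B]={$}  FOLLOW[C]={$,b}

FOLLOW(C) = ["$", "b"]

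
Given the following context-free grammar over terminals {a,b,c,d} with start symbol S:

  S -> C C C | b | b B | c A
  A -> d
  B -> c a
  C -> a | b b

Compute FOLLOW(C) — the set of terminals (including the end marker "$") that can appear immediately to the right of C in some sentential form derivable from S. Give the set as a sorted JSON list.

Compute FIRST by fixpoint:
iter 1:
  A via A→d: +{d}
  B via B→c a: +{c}
  C via C→a: +{a}
  C via C→b b: +{b}
  S via S→C C C: +{a,b}
  S via S→c A: +{c}
  S: {a,b,c}  A: {d}  B: {c}  C: {a,b}
iter 2: done
  S: {a,b,c}  A: {d}  B: {c}  C: {a,b}

Compute FOLLOW by fixpoint:
initialize: $ ∈ FOLLOW(S)
iter 1:
  S→C C C: FOLLOW(C) ⊇ FIRST(C) = {a,b}; new: +{a,b}
  S→C C C: FOLLOW(C) ⊇ FOLLOW(S) ⊇ {$}; new: +{$}
  S→b B: FOLLOW(B) ⊇ FOLLOW(S) ⊇ {$}; new: +{$}
  S→c A: FOLLOW(A) ⊇ FOLLOW(S) ⊇ {$}; new: +{$}
  FOLLOW[S]={$}  FOLLOW[A]={$}  FOLLOW[B]={$}  FOLLOW[C]={$,a,b}
iter 2: (stable)
  FOLLOW[S]={$}  FOLLOW[A]={$}  FOLLOW[B]={$}  FOLLOW[C]={$,a,b}

FOLLOW(C) = ["$", "a", "b"]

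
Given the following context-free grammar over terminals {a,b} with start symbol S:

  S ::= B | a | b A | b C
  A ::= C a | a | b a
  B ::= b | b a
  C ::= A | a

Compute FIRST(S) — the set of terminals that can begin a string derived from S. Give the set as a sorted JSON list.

FIRST sets, iterate to fixpoint:
pass 1:
  A via A→a: +{a}
  A via A→b a: +{b}
  B via B→b: +{b}
  C via C→A: +{a,b}
  S via S→B: +{b}
  S via S→a: +{a}
  S: {a,b}  A: {a,b}  B: {b}  C: {a,b}
pass 2: — fixpoint
  S: {a,b}  A: {a,b}  B: {b}  C: {a,b}

FIRST(S) = ["a", "b"]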